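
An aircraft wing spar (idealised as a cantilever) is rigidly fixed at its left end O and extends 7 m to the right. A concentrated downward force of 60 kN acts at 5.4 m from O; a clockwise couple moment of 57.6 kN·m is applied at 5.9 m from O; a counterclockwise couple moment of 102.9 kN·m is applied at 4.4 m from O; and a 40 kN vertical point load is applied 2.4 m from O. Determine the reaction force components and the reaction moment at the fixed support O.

ΣF_x = 0: O_x = 0.
ΣF_y = 0: O_y − 60 − 40 = 0 → O_y = 100.0 kN.
ΣM about O: M_O − 60·5.4 − 57.6 + 102.9 − 40·2.4 = 0 → M_O = 374.7 kN·m.

O_x = 0, O_y = 100.0 kN, M_O = 374.7 kN·m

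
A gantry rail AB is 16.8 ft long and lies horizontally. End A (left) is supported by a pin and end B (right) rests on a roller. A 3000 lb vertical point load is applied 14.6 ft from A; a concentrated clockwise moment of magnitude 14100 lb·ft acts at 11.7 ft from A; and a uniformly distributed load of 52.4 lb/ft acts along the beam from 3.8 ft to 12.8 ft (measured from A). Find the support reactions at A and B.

Resultant of the distributed load: 52.4 × 9 = 471.6 lb at 8.3 ft from A.
ΣM about A: B_y·16.8 − 3000·14.6 − 14100 − (52.4·9)·8.3 = 0 → B_y = 61814.28/16.8 = 3679.42 ≈ 3679 lb.
ΣF_y = 0: A_y + 3679.42 − 3000 − 52.4·9 = 0 → A_y = -207.8 lb.
ΣF_x = 0: no horizontal applied forces, so A_x = 0.

A_x = 0, A_y = -207.8 lb, B_y = 3679 lb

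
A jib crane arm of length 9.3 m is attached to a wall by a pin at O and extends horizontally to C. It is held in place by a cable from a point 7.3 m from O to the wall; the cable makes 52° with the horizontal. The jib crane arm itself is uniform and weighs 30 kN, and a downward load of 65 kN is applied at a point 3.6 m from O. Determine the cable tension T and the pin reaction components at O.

ΣM about O: T·sin52°·7.3 − 30·4.65 − 65·3.6 = 0 → T = 373.5/(7.3·0.788011) = 64.9285 ≈ 64.93 kN.
ΣF_x = 0: O_x − T·cos52° = 0 → O_x = 64.9285 × 0.615661 = 39.97 kN.
ΣF_y = 0: O_y + T·sin52° − 30 − 65 = 0 → O_y = 95 − 64.9285 × 0.788011 = 43.84 kN.

T = 64.93 kN, O_x = 39.97 kN, O_y = 43.84 kN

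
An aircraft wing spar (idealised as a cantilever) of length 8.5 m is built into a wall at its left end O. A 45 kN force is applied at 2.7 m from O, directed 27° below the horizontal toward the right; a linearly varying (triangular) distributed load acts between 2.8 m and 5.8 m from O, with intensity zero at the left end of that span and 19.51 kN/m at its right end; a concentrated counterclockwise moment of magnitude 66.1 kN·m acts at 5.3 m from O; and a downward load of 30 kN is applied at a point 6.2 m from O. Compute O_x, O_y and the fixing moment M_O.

Resultant of the triangular load: ½ × 19.51 × 3 = 29.265 kN, acting at 4.8 m from O (one-third of the span from the peak).
ΣF_x = 0: O_x + 45·cos27° = 0 → O_x = -40.10 kN.
ΣF_y = 0: O_y − 45·sin27° − ½·19.51·3 − 30 = 0 → O_y = 79.69 kN.
ΣM about O: M_O − 45·sin27°·2.7 − (½·19.51·3)·4.8 + 66.1 − 30·6.2 = 0 → M_O = 315.5 kN·m.

O_x = -40.10 kN, O_y = 79.69 kN, M_O = 315.5 kN·m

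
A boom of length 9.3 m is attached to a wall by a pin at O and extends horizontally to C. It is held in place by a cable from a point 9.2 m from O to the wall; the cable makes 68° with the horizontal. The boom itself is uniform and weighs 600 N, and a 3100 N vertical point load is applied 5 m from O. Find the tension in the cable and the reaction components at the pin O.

ΣM about O: T·sin68°·9.2 − 600·4.65 − 3100·5 = 0 → T = 18290/(9.2·0.927184) = 2144.17 ≈ 2144 N.
ΣF_x = 0: O_x − T·cos68° = 0 → O_x = 2144.17 × 0.374607 = 803.2 N.
ΣF_y = 0: O_y + T·sin68° − 600 − 3100 = 0 → O_y = 3700 − 2144.17 × 0.927184 = 1712 N.

T = 2144 N, O_x = 803.2 N, O_y = 1712 N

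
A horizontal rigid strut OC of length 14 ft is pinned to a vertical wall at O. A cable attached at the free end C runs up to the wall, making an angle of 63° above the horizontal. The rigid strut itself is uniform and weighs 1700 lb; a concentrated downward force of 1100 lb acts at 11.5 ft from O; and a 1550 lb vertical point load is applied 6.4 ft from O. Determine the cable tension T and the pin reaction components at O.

ΣM about O: T·sin63°·14 − 1700·7 − 1100·11.5 − 1550·6.4 = 0 → T = 34470/(14·0.891007) = 2763.33 ≈ 2763 lb.
ΣF_x = 0: O_x − T·cos63° = 0 → O_x = 2763.33 × 0.45399 = 1255 lb.
ΣF_y = 0: O_y + T·sin63° − 1700 − 1100 − 1550 = 0 → O_y = 4350 − 2763.33 × 0.891007 = 1888 lb.

T = 2763 lb, O_x = 1255 lb, O_y = 1888 lb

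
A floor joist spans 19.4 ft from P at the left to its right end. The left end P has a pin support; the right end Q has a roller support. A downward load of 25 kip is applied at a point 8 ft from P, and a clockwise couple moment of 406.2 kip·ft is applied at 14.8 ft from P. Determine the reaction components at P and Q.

Moments about P: Q_y·19.4 − 25·8 − 406.2 = 0 → Q_y = 606.2/19.4 = 31.2474 ≈ 31.25 kip.
ΣF_y = 0: P_y + 31.2474 − 25 = 0 → P_y = -6.247 kip.
ΣF_x = 0: no horizontal applied forces, so P_x = 0.

P_x = 0, P_y = -6.247 kip, Q_y = 31.25 kip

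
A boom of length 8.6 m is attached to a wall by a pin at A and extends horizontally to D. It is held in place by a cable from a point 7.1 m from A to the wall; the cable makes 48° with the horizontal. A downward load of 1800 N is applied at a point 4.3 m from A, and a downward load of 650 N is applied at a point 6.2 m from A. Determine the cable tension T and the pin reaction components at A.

T = 2231 N, A_x = 1493 N, A_y = 792.3 N

ΣM about A: T·sin48°·7.1 − 1800·4.3 − 650·6.2 = 0 → T = 11770/(7.1·0.743145) = 2230.72 ≈ 2231 N.
ΣF_x = 0: A_x − T·cos48° = 0 → A_x = 2230.72 × 0.669131 = 1493 N.
ΣF_y = 0: A_y + T·sin48° − 1800 − 650 = 0 → A_y = 2450 − 2230.72 × 0.743145 = 792.3 N.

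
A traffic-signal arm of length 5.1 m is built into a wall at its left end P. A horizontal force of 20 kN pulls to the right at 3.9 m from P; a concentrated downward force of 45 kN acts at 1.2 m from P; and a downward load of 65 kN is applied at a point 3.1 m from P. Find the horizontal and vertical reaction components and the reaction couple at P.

ΣF_x = 0: P_x + 20 = 0 → P_x = -20.00 kN.
ΣF_y = 0: P_y − 45 − 65 = 0 → P_y = 110.0 kN.
ΣM about P: M_P − 45·1.2 − 65·3.1 = 0 → M_P = 255.5 kN·m.

P_x = -20.00 kN, P_y = 110.0 kN, M_P = 255.5 kN·m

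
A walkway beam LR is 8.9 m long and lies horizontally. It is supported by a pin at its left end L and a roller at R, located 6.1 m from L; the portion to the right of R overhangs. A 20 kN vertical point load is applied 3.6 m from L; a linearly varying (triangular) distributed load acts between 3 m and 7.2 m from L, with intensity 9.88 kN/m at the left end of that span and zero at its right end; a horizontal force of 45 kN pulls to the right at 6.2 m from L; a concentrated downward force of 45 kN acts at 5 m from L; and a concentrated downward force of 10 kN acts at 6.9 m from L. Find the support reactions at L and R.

Resultant of the triangular load: ½ × 9.88 × 4.2 = 20.748 kN, acting at 4.4 m from L (one-third of the span from the peak).
Moments about L: R_y·6.1 − 20·3.6 − (½·9.88·4.2)·4.4 − 45·5 − 10·6.9 = 0 → R_y = 457.2912/6.1 = 74.9658 ≈ 74.97 kN.
ΣF_y = 0: L_y + 74.9658 − 20 − ½·9.88·4.2 − 45 − 10 = 0 → L_y = 20.78 kN.
ΣF_x = 0: L_x + 45 = 0 → L_x = -45.00 kN.

L_x = -45.00 kN, L_y = 20.78 kN, R_y = 74.97 kN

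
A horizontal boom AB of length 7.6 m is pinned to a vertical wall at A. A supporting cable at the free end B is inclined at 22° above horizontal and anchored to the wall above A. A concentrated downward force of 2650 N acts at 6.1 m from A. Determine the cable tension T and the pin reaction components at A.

ΣM about A: T·sin22°·7.6 − 2650·6.1 = 0 → T = 16165/(7.6·0.374607) = 5677.88 ≈ 5678 N.
ΣF_x = 0: A_x − T·cos22° = 0 → A_x = 5677.88 × 0.927184 = 5264 N.
ΣF_y = 0: A_y + T·sin22° − 2650 = 0 → A_y = 2650 − 5677.88 × 0.374607 = 523.0 N.

T = 5678 N, A_x = 5264 N, A_y = 523.0 N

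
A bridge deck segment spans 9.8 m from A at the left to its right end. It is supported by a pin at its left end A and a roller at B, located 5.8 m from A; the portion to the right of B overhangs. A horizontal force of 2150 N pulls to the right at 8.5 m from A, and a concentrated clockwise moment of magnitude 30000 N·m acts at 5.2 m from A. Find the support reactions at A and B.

A_x = -2150 N, A_y = -5172 N, B_y = 5172 N

ΣM about A: B_y·5.8 − 30000 = 0 → B_y = 30000/5.8 = 5172.41 ≈ 5172 N.
ΣF_y = 0: A_y + 5172.41  = 0 → A_y = -5172 N.
ΣF_x = 0: A_x + 2150 = 0 → A_x = -2150 N.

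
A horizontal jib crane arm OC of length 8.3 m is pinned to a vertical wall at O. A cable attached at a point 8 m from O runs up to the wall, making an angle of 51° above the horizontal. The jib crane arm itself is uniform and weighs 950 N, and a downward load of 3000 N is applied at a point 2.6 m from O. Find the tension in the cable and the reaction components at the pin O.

T = 1889 N, O_x = 1189 N, O_y = 2482 N

ΣM about O: T·sin51°·8 − 950·4.15 − 3000·2.6 = 0 → T = 11742.5/(8·0.777146) = 1888.72 ≈ 1889 N.
ΣF_x = 0: O_x − T·cos51° = 0 → O_x = 1888.72 × 0.62932 = 1189 N.
ΣF_y = 0: O_y + T·sin51° − 950 − 3000 = 0 → O_y = 3950 − 1888.72 × 0.777146 = 2482 N.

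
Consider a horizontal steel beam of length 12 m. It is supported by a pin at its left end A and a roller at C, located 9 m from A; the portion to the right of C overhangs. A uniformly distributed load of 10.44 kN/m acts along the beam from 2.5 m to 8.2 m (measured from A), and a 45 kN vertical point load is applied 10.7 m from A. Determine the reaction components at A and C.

Resultant of the distributed load: 10.44 × 5.7 = 59.508 kN at 5.35 m from A.
ΣM about A: C_y·9 − (10.44·5.7)·5.35 − 45·10.7 = 0 → C_y = 799.8678/9 = 88.8742 ≈ 88.87 kN.
ΣF_y = 0: A_y + 88.8742 − 10.44·5.7 − 45 = 0 → A_y = 15.63 kN.
ΣF_x = 0: no horizontal applied forces, so A_x = 0.

A_x = 0, A_y = 15.63 kN, C_y = 88.87 kN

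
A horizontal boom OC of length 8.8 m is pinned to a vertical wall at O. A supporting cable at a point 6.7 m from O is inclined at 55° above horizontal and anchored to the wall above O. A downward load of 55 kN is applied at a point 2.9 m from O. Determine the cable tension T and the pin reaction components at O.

T = 29.06 kN, O_x = 16.67 kN, O_y = 31.19 kN

ΣM about O: T·sin55°·6.7 − 55·2.9 = 0 → T = 159.5/(6.7·0.819152) = 29.0617 ≈ 29.06 kN.
ΣF_x = 0: O_x − T·cos55° = 0 → O_x = 29.0617 × 0.573576 = 16.67 kN.
ΣF_y = 0: O_y + T·sin55° − 55 = 0 → O_y = 55 − 29.0617 × 0.819152 = 31.19 kN.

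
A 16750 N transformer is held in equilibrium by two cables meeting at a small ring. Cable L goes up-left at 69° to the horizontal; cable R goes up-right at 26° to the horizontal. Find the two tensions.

ΣF_x = 0: −T_L·cos69° + T_R·cos26° = 0 → T_R = 0.398721·T_L.
ΣF_y = 0: T_L·sin69° + T_R·sin26° = 16750.
Substitute: T_L·(0.93358 + 0.398721·0.438371) = 16750 → T_L = 15112.3 ≈ 15110 N.
Then T_R = 0.398721 × 15112.3 = 6026 N.

T_L = 15110 N, T_R = 6026 N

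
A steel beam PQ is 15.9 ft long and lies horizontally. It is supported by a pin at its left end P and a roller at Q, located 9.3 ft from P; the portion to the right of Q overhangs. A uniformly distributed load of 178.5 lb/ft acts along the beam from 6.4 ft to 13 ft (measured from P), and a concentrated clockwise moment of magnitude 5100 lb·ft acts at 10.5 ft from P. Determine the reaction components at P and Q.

Resultant of the distributed load: 178.5 × 6.6 = 1178.1 lb at 9.7 ft from P.
Moments about P: Q_y·9.3 − (178.5·6.6)·9.7 − 5100 = 0 → Q_y = 16527.57/9.3 = 1777.16 ≈ 1777 lb.
ΣF_y = 0: P_y + 1777.16 − 178.5·6.6 = 0 → P_y = -599.1 lb.
ΣF_x = 0: no horizontal applied forces, so P_x = 0.

P_x = 0, P_y = -599.1 lb, Q_y = 1777 lb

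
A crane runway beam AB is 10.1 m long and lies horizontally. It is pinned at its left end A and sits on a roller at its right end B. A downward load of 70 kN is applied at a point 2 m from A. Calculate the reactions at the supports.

ΣM about A: B_y·10.1 − 70·2 = 0 → B_y = 140/10.1 = 13.8614 ≈ 13.86 kN.
ΣF_y = 0: A_y + 13.8614 − 70 = 0 → A_y = 56.14 kN.
ΣF_x = 0: no horizontal applied forces, so A_x = 0.

A_x = 0, A_y = 56.14 kN, B_y = 13.86 kN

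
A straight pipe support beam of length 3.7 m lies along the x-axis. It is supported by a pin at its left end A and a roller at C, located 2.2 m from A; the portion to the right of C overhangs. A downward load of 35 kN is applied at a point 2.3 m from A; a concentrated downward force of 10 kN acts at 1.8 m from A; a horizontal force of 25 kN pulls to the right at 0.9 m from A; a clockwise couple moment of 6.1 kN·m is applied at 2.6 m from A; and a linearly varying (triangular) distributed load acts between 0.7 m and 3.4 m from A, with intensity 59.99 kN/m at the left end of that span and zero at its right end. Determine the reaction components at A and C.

Resultant of the triangular load: ½ × 59.99 × 2.7 = 80.9865 kN, acting at 1.6 m from A (one-third of the span from the peak).
ΣM about A: C_y·2.2 − 35·2.3 − 10·1.8 − 6.1 − (½·59.99·2.7)·1.6 = 0 → C_y = 234.1784/2.2 = 106.445 ≈ 106.4 kN.
ΣF_y = 0: A_y + 106.445 − 35 − 10 − ½·59.99·2.7 = 0 → A_y = 19.54 kN.
ΣF_x = 0: A_x + 25 = 0 → A_x = -25.00 kN.

A_x = -25.00 kN, A_y = 19.54 kN, C_y = 106.4 kN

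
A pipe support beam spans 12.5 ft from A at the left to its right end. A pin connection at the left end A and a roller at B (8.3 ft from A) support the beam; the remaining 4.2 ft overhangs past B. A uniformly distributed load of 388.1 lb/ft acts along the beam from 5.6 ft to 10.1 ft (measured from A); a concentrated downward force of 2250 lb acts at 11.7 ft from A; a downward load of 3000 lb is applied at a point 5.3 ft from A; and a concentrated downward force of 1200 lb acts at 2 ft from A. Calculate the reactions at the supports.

Resultant of the distributed load: 388.1 × 4.5 = 1746.45 lb at 7.85 ft from A.
Moments about A: B_y·8.3 − (388.1·4.5)·7.85 − 2250·11.7 − 3000·5.3 − 1200·2 = 0 → B_y = 58334.6325/8.3 = 7028.27 ≈ 7028 lb.
ΣF_y = 0: A_y + 7028.27 − 388.1·4.5 − 2250 − 3000 − 1200 = 0 → A_y = 1168 lb.
ΣF_x = 0: no horizontal applied forces, so A_x = 0.

A_x = 0, A_y = 1168 lb, B_y = 7028 lb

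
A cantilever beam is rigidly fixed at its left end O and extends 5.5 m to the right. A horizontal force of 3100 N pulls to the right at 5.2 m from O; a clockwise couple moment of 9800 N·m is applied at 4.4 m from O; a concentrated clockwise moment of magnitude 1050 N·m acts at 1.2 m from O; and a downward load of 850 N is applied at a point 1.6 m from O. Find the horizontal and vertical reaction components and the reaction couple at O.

O_x = -3100 N, O_y = 850.0 N, M_O = 12210 N·m

ΣF_x = 0: O_x + 3100 = 0 → O_x = -3100 N.
ΣF_y = 0: O_y − 850 = 0 → O_y = 850.0 N.
ΣM about O: M_O − 9800 − 1050 − 850·1.6 = 0 → M_O = 12210 N·m.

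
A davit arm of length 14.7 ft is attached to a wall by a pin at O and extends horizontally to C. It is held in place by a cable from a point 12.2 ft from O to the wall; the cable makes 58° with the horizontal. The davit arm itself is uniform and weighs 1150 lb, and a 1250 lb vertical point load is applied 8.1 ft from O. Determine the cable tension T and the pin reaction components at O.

ΣM about O: T·sin58°·12.2 − 1150·7.35 − 1250·8.1 = 0 → T = 18577.5/(12.2·0.848048) = 1795.59 ≈ 1796 lb.
ΣF_x = 0: O_x − T·cos58° = 0 → O_x = 1795.59 × 0.529919 = 951.5 lb.
ΣF_y = 0: O_y + T·sin58° − 1150 − 1250 = 0 → O_y = 2400 − 1795.59 × 0.848048 = 877.3 lb.

T = 1796 lb, O_x = 951.5 lb, O_y = 877.3 lb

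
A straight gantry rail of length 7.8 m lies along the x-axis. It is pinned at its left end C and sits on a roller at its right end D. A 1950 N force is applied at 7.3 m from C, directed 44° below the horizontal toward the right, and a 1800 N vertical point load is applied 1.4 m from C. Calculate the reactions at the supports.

C_x = -1403 N, C_y = 1564 N, D_y = 1591 N

ΣM about C: D_y·7.8 − 1950·sin44°·7.3 − 1800·1.4 = 0 → D_y = 12408.5/7.8 = 1590.83 ≈ 1591 N.
ΣF_y = 0: C_y + 1590.83 − 1950·sin44° − 1800 = 0 → C_y = 1564 N.
ΣF_x = 0: C_x + 1950·cos44° = 0 → C_x = -1403 N.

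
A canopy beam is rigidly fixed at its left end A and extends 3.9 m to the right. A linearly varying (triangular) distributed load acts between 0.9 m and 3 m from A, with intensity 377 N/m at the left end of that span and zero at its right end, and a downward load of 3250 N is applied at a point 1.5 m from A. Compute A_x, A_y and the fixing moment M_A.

Resultant of the triangular load: ½ × 377 × 2.1 = 395.85 N, acting at 1.6 m from A (one-third of the span from the peak).
ΣF_x = 0: A_x = 0.
ΣF_y = 0: A_y − ½·377·2.1 − 3250 = 0 → A_y = 3646 N.
ΣM about A: M_A − (½·377·2.1)·1.6 − 3250·1.5 = 0 → M_A = 5508 N·m.

A_x = 0, A_y = 3646 N, M_A = 5508 N·m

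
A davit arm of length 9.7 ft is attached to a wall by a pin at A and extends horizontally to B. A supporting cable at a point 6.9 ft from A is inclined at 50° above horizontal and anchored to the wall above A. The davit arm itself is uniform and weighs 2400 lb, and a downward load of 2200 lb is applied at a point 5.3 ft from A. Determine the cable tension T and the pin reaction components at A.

ΣM about A: T·sin50°·6.9 − 2400·4.85 − 2200·5.3 = 0 → T = 23300/(6.9·0.766044) = 4408.12 ≈ 4408 lb.
ΣF_x = 0: A_x − T·cos50° = 0 → A_x = 4408.12 × 0.642788 = 2833 lb.
ΣF_y = 0: A_y + T·sin50° − 2400 − 2200 = 0 → A_y = 4600 − 4408.12 × 0.766044 = 1223 lb.

T = 4408 lb, A_x = 2833 lb, A_y = 1223 lb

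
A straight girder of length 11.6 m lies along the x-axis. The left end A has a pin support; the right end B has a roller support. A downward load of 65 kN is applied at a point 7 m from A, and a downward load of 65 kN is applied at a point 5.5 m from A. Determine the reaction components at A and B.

Taking moments about A: B_y·11.6 − 65·7 − 65·5.5 = 0 → B_y = 812.5/11.6 = 70.0431 ≈ 70.04 kN.
ΣF_y = 0: A_y + 70.0431 − 65 − 65 = 0 → A_y = 59.96 kN.
ΣF_x = 0: no horizontal applied forces, so A_x = 0.

A_x = 0, A_y = 59.96 kN, B_y = 70.04 kN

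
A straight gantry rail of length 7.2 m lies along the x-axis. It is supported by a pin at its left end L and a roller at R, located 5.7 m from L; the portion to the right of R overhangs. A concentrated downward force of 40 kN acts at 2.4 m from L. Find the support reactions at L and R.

L_x = 0, L_y = 23.16 kN, R_y = 16.84 kN

ΣM about L: R_y·5.7 − 40·2.4 = 0 → R_y = 96/5.7 = 16.8421 ≈ 16.84 kN.
ΣF_y = 0: L_y + 16.8421 − 40 = 0 → L_y = 23.16 kN.
ΣF_x = 0: no horizontal applied forces, so L_x = 0.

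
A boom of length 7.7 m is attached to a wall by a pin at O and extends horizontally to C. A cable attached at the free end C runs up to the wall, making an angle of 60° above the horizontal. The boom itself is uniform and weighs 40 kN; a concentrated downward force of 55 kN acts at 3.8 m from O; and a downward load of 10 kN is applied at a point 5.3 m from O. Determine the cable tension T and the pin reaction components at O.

T = 62.38 kN, O_x = 31.19 kN, O_y = 50.97 kN

ΣM about O: T·sin60°·7.7 − 40·3.85 − 55·3.8 − 10·5.3 = 0 → T = 416/(7.7·0.866025) = 62.3839 ≈ 62.38 kN.
ΣF_x = 0: O_x − T·cos60° = 0 → O_x = 62.3839 × 0.5 = 31.19 kN.
ΣF_y = 0: O_y + T·sin60° − 40 − 55 − 10 = 0 → O_y = 105 − 62.3839 × 0.866025 = 50.97 kN.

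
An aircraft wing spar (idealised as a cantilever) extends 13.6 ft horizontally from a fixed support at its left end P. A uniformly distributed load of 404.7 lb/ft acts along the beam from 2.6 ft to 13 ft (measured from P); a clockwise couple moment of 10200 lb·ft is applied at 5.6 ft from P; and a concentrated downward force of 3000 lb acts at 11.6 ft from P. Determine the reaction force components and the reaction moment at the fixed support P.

Resultant of the distributed load: 404.7 × 10.4 = 4208.88 lb at 7.8 ft from P.
ΣF_x = 0: P_x = 0.
ΣF_y = 0: P_y − 404.7·10.4 − 3000 = 0 → P_y = 7209 lb.
ΣM about P: M_P − (404.7·10.4)·7.8 − 10200 − 3000·11.6 = 0 → M_P = 77830 lb·ft.

P_x = 0, P_y = 7209 lb, M_P = 77830 lb·ft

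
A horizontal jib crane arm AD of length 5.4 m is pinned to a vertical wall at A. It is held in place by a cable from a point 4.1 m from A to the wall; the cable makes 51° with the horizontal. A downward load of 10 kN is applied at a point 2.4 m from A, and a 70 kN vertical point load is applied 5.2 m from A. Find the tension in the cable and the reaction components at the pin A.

T = 121.8 kN, A_x = 76.63 kN, A_y = -14.63 kN

ΣM about A: T·sin51°·4.1 − 10·2.4 − 70·5.2 = 0 → T = 388/(4.1·0.777146) = 121.771 ≈ 121.8 kN.
ΣF_x = 0: A_x − T·cos51° = 0 → A_x = 121.771 × 0.62932 = 76.63 kN.
ΣF_y = 0: A_y + T·sin51° − 10 − 70 = 0 → A_y = 80 − 121.771 × 0.777146 = -14.63 kN.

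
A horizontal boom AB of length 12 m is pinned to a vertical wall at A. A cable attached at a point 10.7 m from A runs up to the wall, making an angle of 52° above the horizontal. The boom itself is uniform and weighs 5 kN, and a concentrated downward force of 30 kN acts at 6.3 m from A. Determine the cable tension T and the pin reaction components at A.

T = 25.97 kN, A_x = 15.99 kN, A_y = 14.53 kN

ΣM about A: T·sin52°·10.7 − 5·6 − 30·6.3 = 0 → T = 219/(10.7·0.788011) = 25.9734 ≈ 25.97 kN.
ΣF_x = 0: A_x − T·cos52° = 0 → A_x = 25.9734 × 0.615661 = 15.99 kN.
ΣF_y = 0: A_y + T·sin52° − 5 − 30 = 0 → A_y = 35 − 25.9734 × 0.788011 = 14.53 kN.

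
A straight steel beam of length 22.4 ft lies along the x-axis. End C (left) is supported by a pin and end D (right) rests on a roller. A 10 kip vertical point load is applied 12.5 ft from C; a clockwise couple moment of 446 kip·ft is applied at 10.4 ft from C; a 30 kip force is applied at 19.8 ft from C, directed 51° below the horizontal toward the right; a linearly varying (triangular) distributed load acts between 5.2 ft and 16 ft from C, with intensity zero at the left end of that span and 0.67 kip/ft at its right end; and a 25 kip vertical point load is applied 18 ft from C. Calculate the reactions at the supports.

Resultant of the triangular load: ½ × 0.67 × 10.8 = 3.618 kip, acting at 12.4 ft from C (one-third of the span from the peak).
ΣM about C: D_y·22.4 − 10·12.5 − 446 − 30·sin51°·19.8 − (½·0.67·10.8)·12.4 − 25·18 = 0 → D_y = 1527.49/22.4 = 68.1915 ≈ 68.19 kip.
ΣF_y = 0: C_y + 68.1915 − 10 − 30·sin51° − ½·0.67·10.8 − 25 = 0 → C_y = -6.259 kip.
ΣF_x = 0: C_x + 30·cos51° = 0 → C_x = -18.88 kip.

C_x = -18.88 kip, C_y = -6.259 kip, D_y = 68.19 kip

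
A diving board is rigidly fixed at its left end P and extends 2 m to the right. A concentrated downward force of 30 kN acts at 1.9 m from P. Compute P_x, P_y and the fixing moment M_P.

P_x = 0, P_y = 30.00 kN, M_P = 57.00 kN·m

ΣF_x = 0: P_x = 0.
ΣF_y = 0: P_y − 30 = 0 → P_y = 30.00 kN.
ΣM about P: M_P − 30·1.9 = 0 → M_P = 57.00 kN·m.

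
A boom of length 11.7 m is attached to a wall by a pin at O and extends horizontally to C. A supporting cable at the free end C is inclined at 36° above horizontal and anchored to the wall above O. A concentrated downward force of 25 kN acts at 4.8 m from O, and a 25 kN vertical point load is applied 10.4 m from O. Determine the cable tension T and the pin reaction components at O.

ΣM about O: T·sin36°·11.7 − 25·4.8 − 25·10.4 = 0 → T = 380/(11.7·0.587785) = 55.256 ≈ 55.26 kN.
ΣF_x = 0: O_x − T·cos36° = 0 → O_x = 55.256 × 0.809017 = 44.70 kN.
ΣF_y = 0: O_y + T·sin36° − 25 − 25 = 0 → O_y = 50 − 55.256 × 0.587785 = 17.52 kN.

T = 55.26 kN, O_x = 44.70 kN, O_y = 17.52 kN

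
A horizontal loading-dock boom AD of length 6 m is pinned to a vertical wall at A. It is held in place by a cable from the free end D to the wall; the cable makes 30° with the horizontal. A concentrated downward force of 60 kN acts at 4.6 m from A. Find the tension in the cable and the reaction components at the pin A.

ΣM about A: T·sin30°·6 − 60·4.6 = 0 → T = 276/(6·0.5) = 92.00 kN.
ΣF_x = 0: A_x − T·cos30° = 0 → A_x = 92 × 0.866025 = 79.67 kN.
ΣF_y = 0: A_y + T·sin30° − 60 = 0 → A_y = 60 − 92 × 0.5 = 14.00 kN.

T = 92.00 kN, A_x = 79.67 kN, A_y = 14.00 kN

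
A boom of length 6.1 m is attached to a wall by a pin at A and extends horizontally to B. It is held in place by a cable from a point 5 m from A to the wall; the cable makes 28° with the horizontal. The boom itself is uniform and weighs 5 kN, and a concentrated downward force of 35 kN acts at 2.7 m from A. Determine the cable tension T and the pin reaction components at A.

T = 46.75 kN, A_x = 41.28 kN, A_y = 18.05 kN

ΣM about A: T·sin28°·5 − 5·3.05 − 35·2.7 = 0 → T = 109.75/(5·0.469472) = 46.7547 ≈ 46.75 kN.
ΣF_x = 0: A_x − T·cos28° = 0 → A_x = 46.7547 × 0.882948 = 41.28 kN.
ΣF_y = 0: A_y + T·sin28° − 5 − 35 = 0 → A_y = 40 − 46.7547 × 0.469472 = 18.05 kN.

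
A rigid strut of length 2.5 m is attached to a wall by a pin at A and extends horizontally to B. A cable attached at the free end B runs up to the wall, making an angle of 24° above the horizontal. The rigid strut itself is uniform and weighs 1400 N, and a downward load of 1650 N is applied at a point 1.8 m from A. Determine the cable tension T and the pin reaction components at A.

ΣM about A: T·sin24°·2.5 − 1400·1.25 − 1650·1.8 = 0 → T = 4720/(2.5·0.406737) = 4641.82 ≈ 4642 N.
ΣF_x = 0: A_x − T·cos24° = 0 → A_x = 4641.82 × 0.913545 = 4241 N.
ΣF_y = 0: A_y + T·sin24° − 1400 − 1650 = 0 → A_y = 3050 − 4641.82 × 0.406737 = 1162 N.

T = 4642 N, A_x = 4241 N, A_y = 1162 N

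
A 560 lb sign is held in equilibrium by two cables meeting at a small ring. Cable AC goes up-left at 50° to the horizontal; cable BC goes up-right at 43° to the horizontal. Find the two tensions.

T_AC = 410.1 lb, T_BC = 360.5 lb

ΣF_x = 0: −T_AC·cos50° + T_BC·cos43° = 0 → T_BC = 0.878901·T_AC.
ΣF_y = 0: T_AC·sin50° + T_BC·sin43° = 560.
Substitute: T_AC·(0.766044 + 0.878901·0.681998) = 560 → T_AC = 410.12 ≈ 410.1 lb.
Then T_BC = 0.878901 × 410.12 = 360.5 lb.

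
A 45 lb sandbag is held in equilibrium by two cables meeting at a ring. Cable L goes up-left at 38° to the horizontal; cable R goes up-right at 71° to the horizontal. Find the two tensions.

ΣF_x = 0: −T_L·cos38° + T_R·cos71° = 0 → T_R = 2.42042·T_L.
ΣF_y = 0: T_L·sin38° + T_R·sin71° = 45.
Substitute: T_L·(0.615661 + 2.42042·0.945519) = 45 → T_L = 15.4947 ≈ 15.49 lb.
Then T_R = 2.42042 × 15.4947 = 37.50 lb.

T_L = 15.49 lb, T_R = 37.50 lb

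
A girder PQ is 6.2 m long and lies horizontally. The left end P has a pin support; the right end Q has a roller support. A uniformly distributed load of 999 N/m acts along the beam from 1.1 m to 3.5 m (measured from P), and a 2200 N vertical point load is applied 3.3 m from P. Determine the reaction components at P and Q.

P_x = 0, P_y = 2537 N, Q_y = 2060 N

Resultant of the distributed load: 999 × 2.4 = 2397.6 N at 2.3 m from P.
Taking moments about P: Q_y·6.2 − (999·2.4)·2.3 − 2200·3.3 = 0 → Q_y = 12774.48/6.2 = 2060.4 ≈ 2060 N.
ΣF_y = 0: P_y + 2060.4 − 999·2.4 − 2200 = 0 → P_y = 2537 N.
ΣF_x = 0: no horizontal applied forces, so P_x = 0.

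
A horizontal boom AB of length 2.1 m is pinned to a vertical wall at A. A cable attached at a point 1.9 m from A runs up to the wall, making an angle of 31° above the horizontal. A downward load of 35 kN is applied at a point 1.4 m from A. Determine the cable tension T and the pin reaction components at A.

ΣM about A: T·sin31°·1.9 − 35·1.4 = 0 → T = 49/(1.9·0.515038) = 50.073 ≈ 50.07 kN.
ΣF_x = 0: A_x − T·cos31° = 0 → A_x = 50.073 × 0.857167 = 42.92 kN.
ΣF_y = 0: A_y + T·sin31° − 35 = 0 → A_y = 35 − 50.073 × 0.515038 = 9.211 kN.

T = 50.07 kN, A_x = 42.92 kN, A_y = 9.211 kN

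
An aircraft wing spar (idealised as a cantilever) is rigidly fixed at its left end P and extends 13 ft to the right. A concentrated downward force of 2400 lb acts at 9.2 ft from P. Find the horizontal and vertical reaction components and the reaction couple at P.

P_x = 0, P_y = 2400 lb, M_P = 22080 lb·ft

ΣF_x = 0: P_x = 0.
ΣF_y = 0: P_y − 2400 = 0 → P_y = 2400 lb.
ΣM about P: M_P − 2400·9.2 = 0 → M_P = 22080 lb·ft.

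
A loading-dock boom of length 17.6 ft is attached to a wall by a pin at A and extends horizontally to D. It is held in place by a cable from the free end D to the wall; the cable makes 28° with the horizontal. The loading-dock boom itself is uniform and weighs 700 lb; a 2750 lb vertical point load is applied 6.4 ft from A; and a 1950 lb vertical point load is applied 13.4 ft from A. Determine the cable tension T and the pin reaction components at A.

T = 6038 lb, A_x = 5331 lb, A_y = 2565 lb

ΣM about A: T·sin28°·17.6 − 700·8.8 − 2750·6.4 − 1950·13.4 = 0 → T = 49890/(17.6·0.469472) = 6037.97 ≈ 6038 lb.
ΣF_x = 0: A_x − T·cos28° = 0 → A_x = 6037.97 × 0.882948 = 5331 lb.
ΣF_y = 0: A_y + T·sin28° − 700 − 2750 − 1950 = 0 → A_y = 5400 − 6037.97 × 0.469472 = 2565 lb.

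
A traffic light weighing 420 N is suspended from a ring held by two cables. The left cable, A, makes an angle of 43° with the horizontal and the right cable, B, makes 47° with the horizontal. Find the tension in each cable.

ΣF_x = 0: −T_A·cos43° + T_B·cos47° = 0 → T_B = 1.07237·T_A.
ΣF_y = 0: T_A·sin43° + T_B·sin47° = 420.
Substitute: T_A·(0.681998 + 1.07237·0.731354) = 420 → T_A = 286.439 ≈ 286.4 N.
Then T_B = 1.07237 × 286.439 = 307.2 N.

T_A = 286.4 N, T_B = 307.2 N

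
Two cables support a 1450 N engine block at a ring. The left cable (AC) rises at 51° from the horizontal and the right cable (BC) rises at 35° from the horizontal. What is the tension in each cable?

T_AC = 1191 N, T_BC = 914.7 N

ΣF_x = 0: −T_AC·cos51° + T_BC·cos35° = 0 → T_BC = 0.768258·T_AC.
ΣF_y = 0: T_AC·sin51° + T_BC·sin35° = 1450.
Substitute: T_AC·(0.777146 + 0.768258·0.573576) = 1450 → T_AC = 1190.67 ≈ 1191 N.
Then T_BC = 0.768258 × 1190.67 = 914.7 N.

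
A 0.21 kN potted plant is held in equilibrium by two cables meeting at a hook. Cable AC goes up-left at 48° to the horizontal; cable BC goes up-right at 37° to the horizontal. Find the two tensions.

T_AC = 0.1684 kN, T_BC = 0.1411 kN

ΣF_x = 0: −T_AC·cos48° + T_BC·cos37° = 0 → T_BC = 0.837842·T_AC.
ΣF_y = 0: T_AC·sin48° + T_BC·sin37° = 0.21.
Substitute: T_AC·(0.743145 + 0.837842·0.601815) = 0.21 → T_AC = 0.168354 ≈ 0.1684 kN.
Then T_BC = 0.837842 × 0.168354 = 0.1411 kN.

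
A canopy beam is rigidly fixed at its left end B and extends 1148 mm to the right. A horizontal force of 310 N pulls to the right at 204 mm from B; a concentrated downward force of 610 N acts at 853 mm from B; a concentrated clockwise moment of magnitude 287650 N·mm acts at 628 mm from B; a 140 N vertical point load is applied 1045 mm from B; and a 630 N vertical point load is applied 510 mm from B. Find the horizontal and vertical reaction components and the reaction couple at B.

B_x = -310.0 N, B_y = 1380 N, M_B = 1276000 N·mm

ΣF_x = 0: B_x + 310 = 0 → B_x = -310.0 N.
ΣF_y = 0: B_y − 610 − 140 − 630 = 0 → B_y = 1380 N.
ΣM about B: M_B − 610·853 − 287650 − 140·1045 − 630·510 = 0 → M_B = 1276000 N·mm.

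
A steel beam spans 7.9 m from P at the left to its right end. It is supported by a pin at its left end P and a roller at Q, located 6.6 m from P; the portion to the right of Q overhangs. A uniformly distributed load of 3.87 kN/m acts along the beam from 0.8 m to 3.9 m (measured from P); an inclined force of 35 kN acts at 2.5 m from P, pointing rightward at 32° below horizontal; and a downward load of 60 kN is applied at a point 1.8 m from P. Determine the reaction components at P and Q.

Resultant of the distributed load: 3.87 × 3.1 = 11.997 kN at 2.35 m from P.
Moments about P: Q_y·6.6 − (3.87·3.1)·2.35 − 35·sin32°·2.5 − 60·1.8 = 0 → Q_y = 182.561/6.6 = 27.6608 ≈ 27.66 kN.
ΣF_y = 0: P_y + 27.6608 − 3.87·3.1 − 35·sin32° − 60 = 0 → P_y = 62.88 kN.
ΣF_x = 0: P_x + 35·cos32° = 0 → P_x = -29.68 kN.

P_x = -29.68 kN, P_y = 62.88 kN, Q_y = 27.66 kN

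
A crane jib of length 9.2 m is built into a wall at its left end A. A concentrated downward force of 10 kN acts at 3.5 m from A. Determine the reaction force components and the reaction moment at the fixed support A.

A_x = 0, A_y = 10.00 kN, M_A = 35.00 kN·m

ΣF_x = 0: A_x = 0.
ΣF_y = 0: A_y − 10 = 0 → A_y = 10.00 kN.
ΣM about A: M_A − 10·3.5 = 0 → M_A = 35.00 kN·m.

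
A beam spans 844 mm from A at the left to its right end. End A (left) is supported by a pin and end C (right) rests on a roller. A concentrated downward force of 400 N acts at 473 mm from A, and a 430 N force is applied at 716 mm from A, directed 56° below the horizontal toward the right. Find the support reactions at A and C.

Moments about A: C_y·844 − 400·473 − 430·sin56°·716 = 0 → C_y = 444444/844 = 526.592 ≈ 526.6 N.
ΣF_y = 0: A_y + 526.592 − 400 − 430·sin56° = 0 → A_y = 229.9 N.
ΣF_x = 0: A_x + 430·cos56° = 0 → A_x = -240.5 N.

A_x = -240.5 N, A_y = 229.9 N, C_y = 526.6 N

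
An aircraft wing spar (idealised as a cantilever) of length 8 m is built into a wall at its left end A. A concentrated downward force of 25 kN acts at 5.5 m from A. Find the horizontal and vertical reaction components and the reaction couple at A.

A_x = 0, A_y = 25.00 kN, M_A = 137.5 kN·m

ΣF_x = 0: A_x = 0.
ΣF_y = 0: A_y − 25 = 0 → A_y = 25.00 kN.
ΣM about A: M_A − 25·5.5 = 0 → M_A = 137.5 kN·m.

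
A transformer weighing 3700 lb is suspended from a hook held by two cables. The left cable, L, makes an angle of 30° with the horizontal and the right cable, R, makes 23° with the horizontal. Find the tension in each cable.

T_L = 4265 lb, T_R = 4012 lb

ΣF_x = 0: −T_L·cos30° + T_R·cos23° = 0 → T_R = 0.940816·T_L.
ΣF_y = 0: T_L·sin30° + T_R·sin23° = 3700.
Substitute: T_L·(0.5 + 0.940816·0.390731) = 3700 → T_L = 4264.61 ≈ 4265 lb.
Then T_R = 0.940816 × 4264.61 = 4012 lb.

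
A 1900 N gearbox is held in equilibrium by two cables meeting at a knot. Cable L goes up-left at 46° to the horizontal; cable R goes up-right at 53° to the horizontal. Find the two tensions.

T_L = 1158 N, T_R = 1336 N

ΣF_x = 0: −T_L·cos46° + T_R·cos53° = 0 → T_R = 1.15427·T_L.
ΣF_y = 0: T_L·sin46° + T_R·sin53° = 1900.
Substitute: T_L·(0.71934 + 1.15427·0.798636) = 1900 → T_L = 1157.7 ≈ 1158 N.
Then T_R = 1.15427 × 1157.7 = 1336 N.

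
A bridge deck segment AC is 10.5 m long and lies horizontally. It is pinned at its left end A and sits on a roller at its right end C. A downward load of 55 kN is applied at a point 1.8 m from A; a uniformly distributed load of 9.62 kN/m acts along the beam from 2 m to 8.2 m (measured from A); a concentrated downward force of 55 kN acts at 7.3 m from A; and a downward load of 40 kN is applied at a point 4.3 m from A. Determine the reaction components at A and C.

Resultant of the distributed load: 9.62 × 6.2 = 59.644 kN at 5.1 m from A.
Moments about A: C_y·10.5 − 55·1.8 − (9.62·6.2)·5.1 − 55·7.3 − 40·4.3 = 0 → C_y = 976.6844/10.5 = 93.0176 ≈ 93.02 kN.
ΣF_y = 0: A_y + 93.0176 − 55 − 9.62·6.2 − 55 − 40 = 0 → A_y = 116.6 kN.
ΣF_x = 0: no horizontal applied forces, so A_x = 0.

A_x = 0, A_y = 116.6 kN, C_y = 93.02 kN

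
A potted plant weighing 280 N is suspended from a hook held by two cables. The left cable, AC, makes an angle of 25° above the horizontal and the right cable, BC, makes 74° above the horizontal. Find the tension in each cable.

T_AC = 78.14 N, T_BC = 256.9 N

ΣF_x = 0: −T_AC·cos25° + T_BC·cos74° = 0 → T_BC = 3.28804·T_AC.
ΣF_y = 0: T_AC·sin25° + T_BC·sin74° = 280.
Substitute: T_AC·(0.422618 + 3.28804·0.961262) = 280 → T_AC = 78.1406 ≈ 78.14 N.
Then T_BC = 3.28804 × 78.1406 = 256.9 N.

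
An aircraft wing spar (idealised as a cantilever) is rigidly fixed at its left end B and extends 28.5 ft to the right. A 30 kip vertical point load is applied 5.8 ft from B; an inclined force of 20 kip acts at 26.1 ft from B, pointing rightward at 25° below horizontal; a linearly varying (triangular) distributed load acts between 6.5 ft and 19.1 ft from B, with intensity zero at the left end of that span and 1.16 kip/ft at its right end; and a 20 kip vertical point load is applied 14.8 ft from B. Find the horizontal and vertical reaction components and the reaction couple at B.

Resultant of the triangular load: ½ × 1.16 × 12.6 = 7.308 kip, acting at 14.9 ft from B (one-third of the span from the peak).
ΣF_x = 0: B_x + 20·cos25° = 0 → B_x = -18.13 kip.
ΣF_y = 0: B_y − 30 − 20·sin25° − ½·1.16·12.6 − 20 = 0 → B_y = 65.76 kip.
ΣM about B: M_B − 30·5.8 − 20·sin25°·26.1 − (½·1.16·12.6)·14.9 − 20·14.8 = 0 → M_B = 799.5 kip·ft.

B_x = -18.13 kip, B_y = 65.76 kip, M_B = 799.5 kip·ft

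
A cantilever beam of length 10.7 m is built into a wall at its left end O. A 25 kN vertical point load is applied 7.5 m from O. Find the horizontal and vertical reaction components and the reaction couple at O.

ΣF_x = 0: O_x = 0.
ΣF_y = 0: O_y − 25 = 0 → O_y = 25.00 kN.
ΣM about O: M_O − 25·7.5 = 0 → M_O = 187.5 kN·m.

O_x = 0, O_y = 25.00 kN, M_O = 187.5 kN·m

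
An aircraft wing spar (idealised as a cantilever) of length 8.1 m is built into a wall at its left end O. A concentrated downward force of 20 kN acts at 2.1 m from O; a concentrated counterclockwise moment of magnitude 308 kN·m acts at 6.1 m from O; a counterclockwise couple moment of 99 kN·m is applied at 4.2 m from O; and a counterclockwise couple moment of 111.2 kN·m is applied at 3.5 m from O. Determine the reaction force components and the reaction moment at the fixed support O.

O_x = 0, O_y = 20.00 kN, M_O = -476.2 kN·m

ΣF_x = 0: O_x = 0.
ΣF_y = 0: O_y − 20 = 0 → O_y = 20.00 kN.
ΣM about O: M_O − 20·2.1 + 308 + 99 + 111.2 = 0 → M_O = -476.2 kN·m.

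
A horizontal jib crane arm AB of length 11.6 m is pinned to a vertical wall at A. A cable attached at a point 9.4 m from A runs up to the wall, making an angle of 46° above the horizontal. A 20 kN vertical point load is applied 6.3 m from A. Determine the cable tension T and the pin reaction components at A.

T = 18.63 kN, A_x = 12.94 kN, A_y = 6.596 kN

ΣM about A: T·sin46°·9.4 − 20·6.3 = 0 → T = 126/(9.4·0.71934) = 18.6341 ≈ 18.63 kN.
ΣF_x = 0: A_x − T·cos46° = 0 → A_x = 18.6341 × 0.694658 = 12.94 kN.
ΣF_y = 0: A_y + T·sin46° − 20 = 0 → A_y = 20 − 18.6341 × 0.71934 = 6.596 kN.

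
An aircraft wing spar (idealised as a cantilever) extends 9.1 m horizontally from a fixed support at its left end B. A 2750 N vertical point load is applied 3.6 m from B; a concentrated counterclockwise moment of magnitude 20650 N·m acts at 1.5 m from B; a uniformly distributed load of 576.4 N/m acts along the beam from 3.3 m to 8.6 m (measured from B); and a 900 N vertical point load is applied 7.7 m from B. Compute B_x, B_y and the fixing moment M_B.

B_x = 0, B_y = 6705 N, M_B = 14360 N·m

Resultant of the distributed load: 576.4 × 5.3 = 3054.92 N at 5.95 m from B.
ΣF_x = 0: B_x = 0.
ΣF_y = 0: B_y − 2750 − 576.4·5.3 − 900 = 0 → B_y = 6705 N.
ΣM about B: M_B − 2750·3.6 + 20650 − (576.4·5.3)·5.95 − 900·7.7 = 0 → M_B = 14360 N·m.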